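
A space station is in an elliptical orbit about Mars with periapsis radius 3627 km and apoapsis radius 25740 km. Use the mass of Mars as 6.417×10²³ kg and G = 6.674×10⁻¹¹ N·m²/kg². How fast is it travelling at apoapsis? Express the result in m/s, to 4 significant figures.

v ≈ 641.1 m/s

μ = GM = 6.674×10⁻¹¹ × 6.417×10²³ = 4.283×10¹³ m³/s².
Semi-major axis a = (r_p + r_a)/2 = 14684 km = 1.468×10⁷ m.
Vis-viva: v² = μ(2/r − 1/a) = 4.283×10¹³ × (7.770×10⁻⁸ − 6.810×10⁻⁸) = 4.110×10⁵ m²/s².
v = 641.1 m/s.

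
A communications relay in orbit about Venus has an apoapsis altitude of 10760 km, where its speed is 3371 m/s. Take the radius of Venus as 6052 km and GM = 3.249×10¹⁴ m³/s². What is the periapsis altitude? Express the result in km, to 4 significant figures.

r_a = 6052 + 10760 = 16812 km = 1.681×10⁷ m.
Specific energy ε = v²/2 − μ/r = -1.364×10⁷ J/kg, so a = −μ/(2ε) = 1.191×10⁷ m.
The apsides satisfy r_p + r_a = 2a, so the periapsis radius is 2a − r_a = 7.001×10⁶ m = 7001.3 km.
Periapsis altitude = 7001.3 − 6052 = 949.26 km.

periapsis altitude ≈ 949.3 km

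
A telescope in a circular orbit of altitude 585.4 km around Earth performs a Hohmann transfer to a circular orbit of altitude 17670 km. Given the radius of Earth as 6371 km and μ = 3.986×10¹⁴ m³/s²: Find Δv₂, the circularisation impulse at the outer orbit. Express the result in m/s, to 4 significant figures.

r₁ = 6371 + 585.4 = 6956.4 km = 6.9564×10⁶ m.
r₂ = 6371 + 17670 = 24041 km = 2.4041×10⁷ m.
Transfer ellipse a_t = (r₁ + r₂)/2 = 1.550×10⁷ m.
At r₁: circular v_c1 = √(μ/r₁) = 7570 m/s; transfer-perigee v_p = √[μ(2/r₁ − 1/a_t)] = 9428 m/s.
At r₂: circular v_c2 = √(μ/r₂) = 4072 m/s; transfer-apogee v_a = √[μ(2/r₂ − 1/a_t)] = 2728 m/s.
Δv₂ = v_c2 − v_a = 1344 m/s.

Δv ≈ 1344 m/s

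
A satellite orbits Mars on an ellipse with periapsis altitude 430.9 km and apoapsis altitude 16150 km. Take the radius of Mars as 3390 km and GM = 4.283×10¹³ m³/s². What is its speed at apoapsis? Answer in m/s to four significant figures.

r_p = 3390 + 430.9 = 3820.9 km = 3.8209×10⁶ m.
r_a = 3390 + 16150 = 19540 km = 1.9540×10⁷ m.
Semi-major axis a = (r_p + r_a)/2 = 11680 km = 1.168×10⁷ m.
Vis-viva: v² = μ(2/r − 1/a) = 4.283×10¹³ × (1.024×10⁻⁷ − 8.561×10⁻⁸) = 7.170×10⁵ m²/s².
v = 846.8 m/s.

v ≈ 846.8 m/s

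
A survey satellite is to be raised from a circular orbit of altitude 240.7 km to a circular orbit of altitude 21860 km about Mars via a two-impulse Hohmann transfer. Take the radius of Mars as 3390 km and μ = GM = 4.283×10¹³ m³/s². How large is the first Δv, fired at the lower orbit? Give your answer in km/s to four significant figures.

Δv ≈ 1.107 km/s

r₁ = 3390 + 240.7 = 3630.7 km = 3.6307×10⁶ m.
r₂ = 3390 + 21860 = 25250 km = 2.5250×10⁷ m.
Transfer ellipse a_t = (r₁ + r₂)/2 = 1.444×10⁷ m.
At r₁: circular v_c1 = √(μ/r₁) = 3435 m/s; transfer-periapsis v_p = √[μ(2/r₁ − 1/a_t)] = 4542 m/s.
Δv₁ = v_p − v_c1 = 1107 m/s.
= 1.107 km/s.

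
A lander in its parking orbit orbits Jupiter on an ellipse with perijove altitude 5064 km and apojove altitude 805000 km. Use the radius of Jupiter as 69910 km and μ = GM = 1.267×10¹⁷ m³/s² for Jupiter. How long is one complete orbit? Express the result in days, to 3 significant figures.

r_p = 69910 + 5064 = 74974 km = 7.4974×10⁷ m.
r_a = 69910 + 805000 = 874910 km = 8.7491×10⁸ m.
Semi-major axis a = (r_p + r_a)/2 = (74974 + 8.7491×10⁵)/2 = 4.7494×10⁵ km = 4.749×10⁸ m.
By Kepler's third law T = 2π√(a³/μ) = 2π × 2.908×10⁴ = 1.827×10⁵ s.
= 2.115 days.

T ≈ 2.11 days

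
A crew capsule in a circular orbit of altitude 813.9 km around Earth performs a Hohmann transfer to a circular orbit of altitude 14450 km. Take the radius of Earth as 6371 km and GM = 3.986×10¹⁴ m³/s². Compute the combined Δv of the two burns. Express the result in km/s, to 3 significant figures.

r₁ = 6371 + 813.9 = 7184.9 km = 7.1849×10⁶ m.
r₂ = 6371 + 14450 = 20821 km = 2.0821×10⁷ m.
Transfer ellipse a_t = (r₁ + r₂)/2 = 1.400×10⁷ m.
At r₁: circular v_c1 = √(μ/r₁) = 7448 m/s; transfer-perigee v_p = √[μ(2/r₁ − 1/a_t)] = 9082 m/s.
Δv₁ = v_p − v_c1 = 1634 m/s.
At r₂: circular v_c2 = √(μ/r₂) = 4375 m/s; transfer-apogee v_a = √[μ(2/r₂ − 1/a_t)] = 3134 m/s.
Δv₂ = v_c2 − v_a = 1241 m/s.
Total Δv = Δv₁ + Δv₂ = 2875 m/s = 2.875 km/s.

Δv_total ≈ 2.88 km/s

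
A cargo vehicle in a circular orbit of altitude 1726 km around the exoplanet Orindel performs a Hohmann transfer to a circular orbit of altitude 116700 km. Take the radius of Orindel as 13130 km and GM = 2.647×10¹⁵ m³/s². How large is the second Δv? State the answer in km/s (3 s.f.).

Δv ≈ 2.47 km/s

r₁ = 13130 + 1726 = 14856 km = 1.4856×10⁷ m.
r₂ = 13130 + 116700 = 129830 km = 1.2983×10⁸ m.
Transfer ellipse a_t = (r₁ + r₂)/2 = 7.234×10⁷ m.
At r₁: circular v_c1 = √(μ/r₁) = 13350 m/s; transfer-periapsis v_p = √[μ(2/r₁ − 1/a_t)] = 17880 m/s.
At r₂: circular v_c2 = √(μ/r₂) = 4515 m/s; transfer-apoapsis v_a = √[μ(2/r₂ − 1/a_t)] = 2046 m/s.
Δv₂ = v_c2 − v_a = 2469 m/s.
= 2.469 km/s.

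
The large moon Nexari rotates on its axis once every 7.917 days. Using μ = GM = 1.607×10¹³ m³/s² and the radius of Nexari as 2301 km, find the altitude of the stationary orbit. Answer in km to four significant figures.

T = 7.917 days = 6.840×10⁵ s.
A synchronous orbit has period T, so by Kepler's third law a = (μT²/4π²)^(1/3).
μT²/4π² = 1.607×10¹³ × (6.840×10⁵)² / 39.48 = 1.905×10²³ m³.
a = 5.754×10⁷ m = 57535 km.
Altitude h = a − R = 57535 − 2301 = 55234 km.

h_sync ≈ 55230 km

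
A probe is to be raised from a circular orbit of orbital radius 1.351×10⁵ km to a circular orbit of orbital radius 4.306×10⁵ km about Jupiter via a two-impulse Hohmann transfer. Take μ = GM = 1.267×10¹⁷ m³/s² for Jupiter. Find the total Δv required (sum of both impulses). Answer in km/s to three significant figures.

r₁ = 1.351×10⁵ km = 1.351×10⁸ m.
r₂ = 4.306×10⁵ km = 4.306×10⁸ m.
Transfer ellipse a_t = (r₁ + r₂)/2 = 2.828×10⁸ m.
At r₁: circular v_c1 = √(μ/r₁) = 30620 m/s; transfer-perijove v_p = √[μ(2/r₁ − 1/a_t)] = 37790 m/s.
Δv₁ = v_p − v_c1 = 7161 m/s.
At r₂: circular v_c2 = √(μ/r₂) = 17150 m/s; transfer-apojove v_a = √[μ(2/r₂ − 1/a_t)] = 11850 m/s.
Δv₂ = v_c2 − v_a = 5298 m/s.
Total Δv = Δv₁ + Δv₂ = 12460 m/s = 12.46 km/s.

Δv_total ≈ 12.5 km/s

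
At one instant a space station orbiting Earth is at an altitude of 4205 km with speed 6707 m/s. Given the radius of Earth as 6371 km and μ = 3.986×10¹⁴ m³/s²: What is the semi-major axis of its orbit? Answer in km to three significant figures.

a ≈ 13100 km

r = 6371 + 4205 = 10576 km = 1.058×10⁷ m.
Specific orbital energy ε = v²/2 − μ/r = (6707)²/2 − 3.986×10¹⁴/1.058×10⁷ = -1.520×10⁷ J/kg.
Since ε = −μ/(2a), a = −μ/(2ε) = 1.311×10⁷ m = 13114 km.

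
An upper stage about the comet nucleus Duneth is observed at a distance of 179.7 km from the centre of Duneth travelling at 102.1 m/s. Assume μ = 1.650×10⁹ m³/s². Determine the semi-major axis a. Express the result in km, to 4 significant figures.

r = 1.797×10⁵ m.
Vis-viva rearranged: 1/a = 2/r − v²/μ = 1.113×10⁻⁵ − 6.318×10⁻⁶ = 4.812×10⁻⁶ m⁻¹.
a = 2.078×10⁵ m = 207.82 km.

a ≈ 207.8 km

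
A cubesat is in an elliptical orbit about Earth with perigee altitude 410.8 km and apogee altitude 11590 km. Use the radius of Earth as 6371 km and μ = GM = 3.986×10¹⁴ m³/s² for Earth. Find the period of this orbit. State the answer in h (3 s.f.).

T ≈ 3.80 h

r_p = 6371 + 410.8 = 6781.8 km = 6.7818×10⁶ m.
r_a = 6371 + 11590 = 17961 km = 1.7961×10⁷ m.
Semi-major axis a = (r_p + r_a)/2 = (6781.8 + 17961)/2 = 12371 km = 1.237×10⁷ m.
By Kepler's third law T = 2π√(a³/μ) = 2π × 2.180×10³ = 1.369×10⁴ s.
= 3.804 h.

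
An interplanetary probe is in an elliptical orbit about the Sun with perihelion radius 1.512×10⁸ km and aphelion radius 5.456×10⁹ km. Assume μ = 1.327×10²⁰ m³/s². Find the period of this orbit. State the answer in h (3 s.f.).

T ≈ 711000 h

Semi-major axis a = (r_p + r_a)/2 = (1.5120×10⁸ + 5.4560×10⁹)/2 = 2.8036×10⁹ km = 2.804×10¹² m.
By Kepler's third law T = 2π√(a³/μ) = 2π × 4.075×10⁸ = 2.560×10⁹ s.
= 7.112×10⁵ h.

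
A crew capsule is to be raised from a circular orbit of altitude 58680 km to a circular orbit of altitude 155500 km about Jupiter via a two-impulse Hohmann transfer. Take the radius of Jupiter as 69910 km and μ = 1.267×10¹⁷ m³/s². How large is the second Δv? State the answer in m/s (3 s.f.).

Δv ≈ 3500 m/s

r₁ = 69910 + 58680 = 128590 km = 1.2859×10⁸ m.
r₂ = 69910 + 155500 = 225410 km = 2.2541×10⁸ m.
Transfer ellipse a_t = (r₁ + r₂)/2 = 1.770×10⁸ m.
At r₁: circular v_c1 = √(μ/r₁) = 31390 m/s; transfer-perijove v_p = √[μ(2/r₁ − 1/a_t)] = 35420 m/s.
At r₂: circular v_c2 = √(μ/r₂) = 23710 m/s; transfer-apojove v_a = √[μ(2/r₂ − 1/a_t)] = 20210 m/s.
Δv₂ = v_c2 − v_a = 3501 m/s.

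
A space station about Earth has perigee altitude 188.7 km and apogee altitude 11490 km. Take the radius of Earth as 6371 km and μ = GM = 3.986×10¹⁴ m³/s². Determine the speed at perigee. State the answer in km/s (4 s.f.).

v ≈ 9.428 km/s

r_p = 6371 + 188.7 = 6559.7 km = 6.5597×10⁶ m.
r_a = 6371 + 11490 = 17861 km = 1.7861×10⁷ m.
Semi-major axis a = (r_p + r_a)/2 = 12210 km = 1.221×10⁷ m.
Vis-viva: v² = μ(2/r − 1/a) = 3.986×10¹⁴ × (3.049×10⁻⁷ − 8.190×10⁻⁸) = 8.889×10⁷ m²/s².
v = 9428 m/s = 9.428 km/s.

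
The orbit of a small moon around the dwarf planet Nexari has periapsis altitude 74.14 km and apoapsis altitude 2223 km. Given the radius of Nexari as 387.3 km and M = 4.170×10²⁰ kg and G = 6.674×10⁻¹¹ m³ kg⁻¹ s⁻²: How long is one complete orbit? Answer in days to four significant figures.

T ≈ 0.8297 days

μ = GM = 6.674×10⁻¹¹ × 4.170×10²⁰ = 2.783×10¹⁰ m³/s².
r_p = 387.3 + 74.14 = 461.44 km = 4.6144×10⁵ m.
r_a = 387.3 + 2223 = 2610.3 km = 2.6103×10⁶ m.
Semi-major axis a = (r_p + r_a)/2 = (461.44 + 2610.3)/2 = 1535.9 km = 1.536×10⁶ m.
By Kepler's third law T = 2π√(a³/μ) = 2π × 1.141×10⁴ = 7.169×10⁴ s.
= 0.8297 days.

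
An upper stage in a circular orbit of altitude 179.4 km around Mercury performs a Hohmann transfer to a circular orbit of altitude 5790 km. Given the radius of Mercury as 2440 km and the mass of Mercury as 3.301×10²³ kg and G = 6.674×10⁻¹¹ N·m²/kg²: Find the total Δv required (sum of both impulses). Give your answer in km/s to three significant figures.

μ = GM = 6.674×10⁻¹¹ × 3.301×10²³ = 2.203×10¹³ m³/s².
r₁ = 2440 + 179.4 = 2619.4 km = 2.6194×10⁶ m.
r₂ = 2440 + 5790 = 8230.0 km = 8.2300×10⁶ m.
Transfer ellipse a_t = (r₁ + r₂)/2 = 5.425×10⁶ m.
At r₁: circular v_c1 = √(μ/r₁) = 2900 m/s; transfer-periherm v_p = √[μ(2/r₁ − 1/a_t)] = 3572 m/s.
Δv₁ = v_p − v_c1 = 672.0 m/s.
At r₂: circular v_c2 = √(μ/r₂) = 1636 m/s; transfer-apoherm v_a = √[μ(2/r₂ − 1/a_t)] = 1137 m/s.
Δv₂ = v_c2 − v_a = 499.2 m/s.
Total Δv = Δv₁ + Δv₂ = 1171 m/s = 1.171 km/s.

Δv_total ≈ 1.17 km/s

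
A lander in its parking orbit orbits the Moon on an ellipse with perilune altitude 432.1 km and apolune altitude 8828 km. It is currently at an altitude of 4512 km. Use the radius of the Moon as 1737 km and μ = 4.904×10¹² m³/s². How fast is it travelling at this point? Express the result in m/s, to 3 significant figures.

r_p = 1737 + 432.1 = 2169.1 km = 2.1691×10⁶ m.
r_a = 1737 + 8828 = 10565 km = 1.0565×10⁷ m.
r = 1737 + 4512 = 6249.0 km = 6.249×10⁶ m.
Semi-major axis a = (r_p + r_a)/2 = 6367.1 km = 6.367×10⁶ m.
Vis-viva: v² = μ(2/r − 1/a) = 4.904×10¹² × (3.201×10⁻⁷ − 1.571×10⁻⁷) = 7.993×10⁵ m²/s².
v = 894.0 m/s.

v ≈ 894 m/s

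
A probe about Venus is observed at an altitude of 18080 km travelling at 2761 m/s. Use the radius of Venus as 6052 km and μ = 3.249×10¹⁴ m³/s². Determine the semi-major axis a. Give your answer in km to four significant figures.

a ≈ 16830 km

r = 6052 + 18080 = 24132 km = 2.413×10⁷ m.
Specific orbital energy ε = v²/2 − μ/r = (2761)²/2 − 3.249×10¹⁴/2.413×10⁷ = -9.652×10⁶ J/kg.
Since ε = −μ/(2a), a = −μ/(2ε) = 1.683×10⁷ m = 16831 km.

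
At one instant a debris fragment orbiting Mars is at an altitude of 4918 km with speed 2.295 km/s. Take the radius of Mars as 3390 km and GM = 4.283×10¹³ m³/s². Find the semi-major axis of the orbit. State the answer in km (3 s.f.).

r = 3390 + 4918 = 8308.0 km = 8.308×10⁶ m.
Specific orbital energy ε = v²/2 − μ/r = (2295)²/2 − 4.283×10¹³/8.308×10⁶ = -2.522×10⁶ J/kg.
Since ε = −μ/(2a), a = −μ/(2ε) = 8.492×10⁶ m = 8492.1 km.

a ≈ 8490 km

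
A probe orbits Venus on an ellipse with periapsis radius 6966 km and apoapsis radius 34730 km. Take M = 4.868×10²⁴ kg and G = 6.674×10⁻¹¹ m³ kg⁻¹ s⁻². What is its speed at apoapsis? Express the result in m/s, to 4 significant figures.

μ = GM = 6.674×10⁻¹¹ × 4.868×10²⁴ = 3.249×10¹⁴ m³/s².
Semi-major axis a = (r_p + r_a)/2 = 20848 km = 2.085×10⁷ m.
Vis-viva: v² = μ(2/r − 1/a) = 3.249×10¹⁴ × (5.759×10⁻⁸ − 4.797×10⁻⁸) = 3.126×10⁶ m²/s².
v = 1768 m/s.

v ≈ 1768 m/s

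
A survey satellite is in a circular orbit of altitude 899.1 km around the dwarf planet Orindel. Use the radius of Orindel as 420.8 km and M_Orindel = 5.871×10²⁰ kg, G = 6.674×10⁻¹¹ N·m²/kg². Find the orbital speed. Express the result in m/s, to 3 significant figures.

μ = GM = 6.674×10⁻¹¹ × 5.871×10²⁰ = 3.918×10¹⁰ m³/s².
r = 420.8 + 899.1 = 1319.9 km = 1.3199×10⁶ m.
For a circular orbit v = √(μ/r) = √(3.918×10¹⁰ / 1.320×10⁶) = √(2.969×10⁴) = 172.3 m/s.

v ≈ 172 m/s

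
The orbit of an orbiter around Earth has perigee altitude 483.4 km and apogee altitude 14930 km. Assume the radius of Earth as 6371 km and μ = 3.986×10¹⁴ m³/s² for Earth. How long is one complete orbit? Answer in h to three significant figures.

r_p = 6371 + 483.4 = 6854.4 km = 6.8544×10⁶ m.
r_a = 6371 + 14930 = 21301 km = 2.1301×10⁷ m.
Semi-major axis a = (r_p + r_a)/2 = (6854.4 + 21301)/2 = 14078 km = 1.408×10⁷ m.
By Kepler's third law T = 2π√(a³/μ) = 2π × 2.646×10³ = 1.662×10⁴ s.
= 4.617 h.

T ≈ 4.62 h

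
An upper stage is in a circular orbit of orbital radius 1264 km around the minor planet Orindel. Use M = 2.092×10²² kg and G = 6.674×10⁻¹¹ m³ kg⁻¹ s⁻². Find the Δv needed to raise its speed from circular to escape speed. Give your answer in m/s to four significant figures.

μ = GM = 6.674×10⁻¹¹ × 2.092×10²² = 1.396×10¹² m³/s².
r = 1264 km = 1.264×10⁶ m.
Circular speed v_c = √(μ/r) = 1051 m/s.
Escape speed v_esc = √(2μ/r) = √2 × v_c = 1486 m/s.
Δv = v_esc − v_c = 435.3 m/s.

Δv ≈ 435.3 m/s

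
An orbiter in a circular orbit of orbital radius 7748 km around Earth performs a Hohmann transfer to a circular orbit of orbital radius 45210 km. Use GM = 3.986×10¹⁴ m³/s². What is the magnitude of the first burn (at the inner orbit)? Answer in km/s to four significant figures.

Δv ≈ 2.200 km/s

r₁ = 7748 km = 7.748×10⁶ m.
r₂ = 45210 km = 4.521×10⁷ m.
Transfer ellipse a_t = (r₁ + r₂)/2 = 2.648×10⁷ m.
At r₁: circular v_c1 = √(μ/r₁) = 7173 m/s; transfer-perigee v_p = √[μ(2/r₁ − 1/a_t)] = 9372 m/s.
Δv₁ = v_p − v_c1 = 2200 m/s.
= 2.200 km/s.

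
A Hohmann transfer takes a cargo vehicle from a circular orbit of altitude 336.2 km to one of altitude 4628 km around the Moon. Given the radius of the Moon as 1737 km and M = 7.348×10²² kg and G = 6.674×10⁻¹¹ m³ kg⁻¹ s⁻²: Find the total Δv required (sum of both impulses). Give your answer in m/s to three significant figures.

μ = GM = 6.674×10⁻¹¹ × 7.348×10²² = 4.904×10¹² m³/s².
r₁ = 1737 + 336.2 = 2073.2 km = 2.0732×10⁶ m.
r₂ = 1737 + 4628 = 6365.0 km = 6.3650×10⁶ m.
Transfer ellipse a_t = (r₁ + r₂)/2 = 4.219×10⁶ m.
At r₁: circular v_c1 = √(μ/r₁) = 1538 m/s; transfer-perilune v_p = √[μ(2/r₁ − 1/a_t)] = 1889 m/s.
Δv₁ = v_p − v_c1 = 351.1 m/s.
At r₂: circular v_c2 = √(μ/r₂) = 877.8 m/s; transfer-apolune v_a = √[μ(2/r₂ − 1/a_t)] = 615.3 m/s.
Δv₂ = v_c2 − v_a = 262.5 m/s.
Total Δv = Δv₁ + Δv₂ = 613.5 m/s.

Δv_total ≈ 614 m/s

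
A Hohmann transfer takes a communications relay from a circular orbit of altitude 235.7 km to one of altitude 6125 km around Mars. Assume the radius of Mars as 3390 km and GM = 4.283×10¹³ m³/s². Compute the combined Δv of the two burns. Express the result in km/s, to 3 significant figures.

Δv_total ≈ 1.24 km/s

r₁ = 3390 + 235.7 = 3625.7 km = 3.6257×10⁶ m.
r₂ = 3390 + 6125 = 9515.0 km = 9.5150×10⁶ m.
Transfer ellipse a_t = (r₁ + r₂)/2 = 6.570×10⁶ m.
At r₁: circular v_c1 = √(μ/r₁) = 3437 m/s; transfer-periapsis v_p = √[μ(2/r₁ − 1/a_t)] = 4136 m/s.
Δv₁ = v_p − v_c1 = 699.1 m/s.
At r₂: circular v_c2 = √(μ/r₂) = 2122 m/s; transfer-apoapsis v_a = √[μ(2/r₂ − 1/a_t)] = 1576 m/s.
Δv₂ = v_c2 − v_a = 545.6 m/s.
Total Δv = Δv₁ + Δv₂ = 1245 m/s = 1.245 km/s.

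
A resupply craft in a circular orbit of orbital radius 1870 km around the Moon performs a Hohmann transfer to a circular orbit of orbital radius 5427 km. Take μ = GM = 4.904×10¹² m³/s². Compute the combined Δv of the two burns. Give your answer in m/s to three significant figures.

Δv_total ≈ 626 m/s

r₁ = 1870 km = 1.870×10⁶ m.
r₂ = 5427 km = 5.427×10⁶ m.
Transfer ellipse a_t = (r₁ + r₂)/2 = 3.648×10⁶ m.
At r₁: circular v_c1 = √(μ/r₁) = 1619 m/s; transfer-perilune v_p = √[μ(2/r₁ − 1/a_t)] = 1975 m/s.
Δv₁ = v_p − v_c1 = 355.6 m/s.
At r₂: circular v_c2 = √(μ/r₂) = 950.6 m/s; transfer-apolune v_a = √[μ(2/r₂ − 1/a_t)] = 680.5 m/s.
Δv₂ = v_c2 − v_a = 270.0 m/s.
Total Δv = Δv₁ + Δv₂ = 625.7 m/s.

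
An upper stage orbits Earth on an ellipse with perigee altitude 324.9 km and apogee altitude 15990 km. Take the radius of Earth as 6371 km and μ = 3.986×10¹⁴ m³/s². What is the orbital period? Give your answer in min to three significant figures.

T ≈ 290 min

r_p = 6371 + 324.9 = 6695.9 km = 6.6959×10⁶ m.
r_a = 6371 + 15990 = 22361 km = 2.2361×10⁷ m.
Semi-major axis a = (r_p + r_a)/2 = (6695.9 + 22361)/2 = 14528 km = 1.453×10⁷ m.
By Kepler's third law T = 2π√(a³/μ) = 2π × 2.774×10³ = 1.743×10⁴ s.
= 290.5 min.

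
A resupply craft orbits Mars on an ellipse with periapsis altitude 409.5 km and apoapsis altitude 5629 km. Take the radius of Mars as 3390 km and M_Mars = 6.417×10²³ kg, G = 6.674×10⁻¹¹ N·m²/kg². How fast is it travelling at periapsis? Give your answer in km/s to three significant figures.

μ = GM = 6.674×10⁻¹¹ × 6.417×10²³ = 4.283×10¹³ m³/s².
r_p = 3390 + 409.5 = 3799.5 km = 3.7995×10⁶ m.
r_a = 3390 + 5629 = 9019.0 km = 9.0190×10⁶ m.
Semi-major axis a = (r_p + r_a)/2 = 6409.2 km = 6.409×10⁶ m.
Vis-viva: v² = μ(2/r − 1/a) = 4.283×10¹³ × (5.264×10⁻⁷ − 1.560×10⁻⁷) = 1.586×10⁷ m²/s².
v = 3983 m/s = 3.983 km/s.

v ≈ 3.98 km/s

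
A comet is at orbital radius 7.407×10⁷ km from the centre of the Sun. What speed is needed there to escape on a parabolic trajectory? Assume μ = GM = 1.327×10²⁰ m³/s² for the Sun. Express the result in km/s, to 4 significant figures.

v_esc ≈ 59.86 km/s

r = 7.407×10⁷ km = 7.407×10¹⁰ m.
Escape speed v_esc = √(2μ/r) = √(2 × 1.327×10²⁰ / 7.407×10¹⁰) = √(3.583×10⁹) = 59860 m/s.
= 59.86 km/s.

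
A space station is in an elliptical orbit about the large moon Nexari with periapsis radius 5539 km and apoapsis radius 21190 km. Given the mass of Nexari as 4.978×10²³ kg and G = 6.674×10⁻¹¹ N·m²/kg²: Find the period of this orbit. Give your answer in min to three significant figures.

μ = GM = 6.674×10⁻¹¹ × 4.978×10²³ = 3.322×10¹³ m³/s².
Semi-major axis a = (r_p + r_a)/2 = (5539.0 + 21190)/2 = 13364 km = 1.336×10⁷ m.
By Kepler's third law T = 2π√(a³/μ) = 2π × 8.476×10³ = 5.326×10⁴ s.
= 887.6 min.

T ≈ 888 min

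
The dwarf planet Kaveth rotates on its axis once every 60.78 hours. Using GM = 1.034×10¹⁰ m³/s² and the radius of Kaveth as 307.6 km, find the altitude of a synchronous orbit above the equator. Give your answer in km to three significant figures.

h_sync ≈ 2020 km

T = 60.78 hours = 2.188×10⁵ s.
A synchronous orbit has period T, so by Kepler's third law a = (μT²/4π²)^(1/3).
μT²/4π² = 1.034×10¹⁰ × (2.188×10⁵)² / 39.48 = 1.254×10¹⁹ m³.
a = 2.323×10⁶ m = 2323.2 km.
Altitude h = a − R = 2323.2 − 307.6 = 2015.6 km.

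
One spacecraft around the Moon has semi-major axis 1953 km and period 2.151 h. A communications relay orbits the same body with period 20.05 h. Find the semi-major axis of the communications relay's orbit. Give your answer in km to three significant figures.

Kepler's third law: a³ ∝ T², so a₂ = a₁ (T₂/T₁)^(2/3).
T₂/T₁ = 9.321, (T₂/T₁)^(2/3) = 4.429.
a₂ = 1953 × 4.429 = 8650 km.

a₂ ≈ 8650 km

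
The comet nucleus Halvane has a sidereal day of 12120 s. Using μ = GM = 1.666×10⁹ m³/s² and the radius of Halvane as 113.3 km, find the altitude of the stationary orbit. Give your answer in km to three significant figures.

h_sync ≈ 70.4 km

A synchronous orbit has period T, so by Kepler's third law a = (μT²/4π²)^(1/3).
μT²/4π² = 1.666×10⁹ × (1.212×10⁴)² / 39.48 = 6.199×10¹⁵ m³.
a = 1.837×10⁵ m = 183.70 km.
Altitude h = a − R = 183.70 − 113.3 = 70.399 km.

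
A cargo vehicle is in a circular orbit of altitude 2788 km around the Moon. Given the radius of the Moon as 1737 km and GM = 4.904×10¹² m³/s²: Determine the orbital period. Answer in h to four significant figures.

r = 1737 + 2788 = 4525.0 km = 4.5250×10⁶ m.
Kepler's third law: T = 2π√(r³/μ) = 2π√((4.525×10⁶)³ / 4.904×10¹²).
r³/μ = 1.889×10⁷ s², so T = 2π × 4.347×10³ = 2.731×10⁴ s.
Converting: 2.731×10⁴ s ÷ 3600 = 7.586 h.

T ≈ 7.586 h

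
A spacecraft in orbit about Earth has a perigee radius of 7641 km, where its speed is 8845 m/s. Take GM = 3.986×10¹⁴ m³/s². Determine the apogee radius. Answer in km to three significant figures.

r_p = 7.641×10⁶ m.
Specific energy ε = v²/2 − μ/r = -1.305×10⁷ J/kg, so a = −μ/(2ε) = 1.527×10⁷ m.
The apsides satisfy r_p + r_a = 2a, so the apogee radius is 2a − r_p = 2.291×10⁷ m = 22906 km.

apogee radius ≈ 22900 km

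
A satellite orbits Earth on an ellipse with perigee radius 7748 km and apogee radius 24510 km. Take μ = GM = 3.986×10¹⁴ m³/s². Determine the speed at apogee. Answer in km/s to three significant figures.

v ≈ 2.80 km/s

Semi-major axis a = (r_p + r_a)/2 = 16129 km = 1.613×10⁷ m.
Vis-viva: v² = μ(2/r − 1/a) = 3.986×10¹⁴ × (8.160×10⁻⁸ − 6.200×10⁻⁸) = 7.812×10⁶ m²/s².
v = 2795 m/s = 2.795 km/s.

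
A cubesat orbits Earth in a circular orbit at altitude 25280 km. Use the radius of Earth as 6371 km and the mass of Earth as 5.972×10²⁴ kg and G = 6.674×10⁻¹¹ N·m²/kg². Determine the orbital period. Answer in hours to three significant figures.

T ≈ 15.6 hours

μ = GM = 6.674×10⁻¹¹ × 5.972×10²⁴ = 3.986×10¹⁴ m³/s².
r = 6371 + 25280 = 31651 km = 3.1651×10⁷ m.
Kepler's third law: T = 2π√(r³/μ) = 2π√((3.165×10⁷)³ / 3.986×10¹⁴).
r³/μ = 7.955×10⁷ s², so T = 2π × 8.919×10³ = 5.604×10⁴ s.
Converting: 5.604×10⁴ s ÷ 3600 = 15.57 hours.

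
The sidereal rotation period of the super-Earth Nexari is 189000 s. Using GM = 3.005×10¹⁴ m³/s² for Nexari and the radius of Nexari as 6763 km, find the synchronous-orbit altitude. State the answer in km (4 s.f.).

h_sync ≈ 58020 km

A synchronous orbit has period T, so by Kepler's third law a = (μT²/4π²)^(1/3).
μT²/4π² = 3.005×10¹⁴ × (1.890×10⁵)² / 39.48 = 2.719×10²³ m³.
a = 6.478×10⁷ m = 64784 km.
Altitude h = a − R = 64784 − 6763 = 58021 km.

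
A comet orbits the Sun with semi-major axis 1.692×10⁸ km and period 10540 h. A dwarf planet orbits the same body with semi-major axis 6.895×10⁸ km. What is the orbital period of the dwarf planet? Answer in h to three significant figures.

T₂ ≈ 86700 h

Kepler's third law: T² ∝ a³, so T₂ = T₁ (a₂/a₁)^(3/2).
a₂/a₁ = 4.075, (a₂/a₁)^(3/2) = 8.226.
T₂ = 10540 × 8.226 = 86700 h.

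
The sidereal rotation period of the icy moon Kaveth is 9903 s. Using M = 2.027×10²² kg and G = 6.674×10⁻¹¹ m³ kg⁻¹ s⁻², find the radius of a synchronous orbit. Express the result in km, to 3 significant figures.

μ = GM = 6.674×10⁻¹¹ × 2.027×10²² = 1.353×10¹² m³/s².
A synchronous orbit has period T, so by Kepler's third law a = (μT²/4π²)^(1/3).
μT²/4π² = 1.353×10¹² × (9.903×10³)² / 39.48 = 3.361×10¹⁸ m³.
a = 1.498×10⁶ m = 1497.9 km.

r_sync ≈ 1500 km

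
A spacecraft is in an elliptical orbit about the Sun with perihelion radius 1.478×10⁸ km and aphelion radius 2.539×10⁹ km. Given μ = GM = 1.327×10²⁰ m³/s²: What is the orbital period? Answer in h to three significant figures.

T ≈ 236000 h

Semi-major axis a = (r_p + r_a)/2 = (1.4780×10⁸ + 2.5390×10⁹)/2 = 1.3434×10⁹ km = 1.343×10¹² m.
By Kepler's third law T = 2π√(a³/μ) = 2π × 1.352×10⁸ = 8.493×10⁸ s.
= 2.359×10⁵ h.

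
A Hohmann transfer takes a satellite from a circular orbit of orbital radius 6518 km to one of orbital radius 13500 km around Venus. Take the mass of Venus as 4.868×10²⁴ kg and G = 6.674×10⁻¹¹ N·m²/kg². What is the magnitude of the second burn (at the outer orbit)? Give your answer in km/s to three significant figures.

Δv ≈ 0.947 km/s

μ = GM = 6.674×10⁻¹¹ × 4.868×10²⁴ = 3.249×10¹⁴ m³/s².
r₁ = 6518 km = 6.518×10⁶ m.
r₂ = 13500 km = 1.350×10⁷ m.
Transfer ellipse a_t = (r₁ + r₂)/2 = 1.001×10⁷ m.
At r₁: circular v_c1 = √(μ/r₁) = 7060 m/s; transfer-periapsis v_p = √[μ(2/r₁ − 1/a_t)] = 8199 m/s.
At r₂: circular v_c2 = √(μ/r₂) = 4906 m/s; transfer-apoapsis v_a = √[μ(2/r₂ − 1/a_t)] = 3959 m/s.
Δv₂ = v_c2 − v_a = 946.9 m/s.
= 0.9469 km/s.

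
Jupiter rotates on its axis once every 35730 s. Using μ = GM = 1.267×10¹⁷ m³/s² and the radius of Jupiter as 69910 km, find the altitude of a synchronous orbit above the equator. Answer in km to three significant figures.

A synchronous orbit has period T, so by Kepler's third law a = (μT²/4π²)^(1/3).
μT²/4π² = 1.267×10¹⁷ × (3.573×10⁴)² / 39.48 = 4.097×10²⁴ m³.
a = 1.600×10⁸ m = 1.6002×10⁵ km.
Altitude h = a − R = 1.6002×10⁵ − 69910 = 90105 km.

h_sync ≈ 90100 km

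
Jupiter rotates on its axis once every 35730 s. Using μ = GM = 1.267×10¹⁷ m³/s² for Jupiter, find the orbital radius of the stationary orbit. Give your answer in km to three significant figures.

A synchronous orbit has period T, so by Kepler's third law a = (μT²/4π²)^(1/3).
μT²/4π² = 1.267×10¹⁷ × (3.573×10⁴)² / 39.48 = 4.097×10²⁴ m³.
a = 1.600×10⁸ m = 1.6002×10⁵ km.

r_sync ≈ 1.60×10⁵ km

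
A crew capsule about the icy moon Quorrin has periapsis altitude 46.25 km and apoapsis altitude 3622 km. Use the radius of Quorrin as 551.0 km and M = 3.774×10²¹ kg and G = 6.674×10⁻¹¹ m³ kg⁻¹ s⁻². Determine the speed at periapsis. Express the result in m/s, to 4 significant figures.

μ = GM = 6.674×10⁻¹¹ × 3.774×10²¹ = 2.519×10¹¹ m³/s².
r_p = 551.0 + 46.25 = 597.25 km = 5.9725×10⁵ m.
r_a = 551.0 + 3622 = 4173.0 km = 4.1730×10⁶ m.
Semi-major axis a = (r_p + r_a)/2 = 2385.1 km = 2.385×10⁶ m.
Vis-viva: v² = μ(2/r − 1/a) = 2.519×10¹¹ × (3.349×10⁻⁶ − 4.193×10⁻⁷) = 7.379×10⁵ m²/s².
v = 859.0 m/s.

v ≈ 859.0 m/s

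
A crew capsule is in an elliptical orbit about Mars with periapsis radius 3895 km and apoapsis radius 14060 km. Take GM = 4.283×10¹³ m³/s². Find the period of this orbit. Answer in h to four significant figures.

Semi-major axis a = (r_p + r_a)/2 = (3895.0 + 14060)/2 = 8977.5 km = 8.978×10⁶ m.
By Kepler's third law T = 2π√(a³/μ) = 2π × 4.110×10³ = 2.582×10⁴ s.
= 7.174 h.

T ≈ 7.174 h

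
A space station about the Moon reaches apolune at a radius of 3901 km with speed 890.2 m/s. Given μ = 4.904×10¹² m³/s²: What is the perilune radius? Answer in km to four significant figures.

perilune radius ≈ 1795 km

r_a = 3.901×10⁶ m.
Specific energy ε = v²/2 − μ/r = -8.609×10⁵ J/kg, so a = −μ/(2ε) = 2.848×10⁶ m.
The apsides satisfy r_p + r_a = 2a, so the perilune radius is 2a − r_a = 1.795×10⁶ m = 1795.5 km.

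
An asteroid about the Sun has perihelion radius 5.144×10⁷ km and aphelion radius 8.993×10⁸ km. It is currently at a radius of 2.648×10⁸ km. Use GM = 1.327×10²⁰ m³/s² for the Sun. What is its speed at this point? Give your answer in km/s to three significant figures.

Semi-major axis a = (r_p + r_a)/2 = 4.7537×10⁸ km = 4.754×10¹¹ m.
Vis-viva: v² = μ(2/r − 1/a) = 1.327×10²⁰ × (7.553×10⁻¹² − 2.104×10⁻¹²) = 7.231×10⁸ m²/s².
v = 26890 m/s = 26.89 km/s.

v ≈ 26.9 km/s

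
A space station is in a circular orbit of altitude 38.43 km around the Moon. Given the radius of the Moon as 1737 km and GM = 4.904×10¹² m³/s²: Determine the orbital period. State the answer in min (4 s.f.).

r = 1737 + 38.43 = 1775.4 km = 1.7754×10⁶ m.
Kepler's third law: T = 2π√(r³/μ) = 2π√((1.775×10⁶)³ / 4.904×10¹²).
r³/μ = 1.141×10⁶ s², so T = 2π × 1.068×10³ = 6.712×10³ s.
Converting: 6.712×10³ s ÷ 60.00 = 111.9 min.

T ≈ 111.9 min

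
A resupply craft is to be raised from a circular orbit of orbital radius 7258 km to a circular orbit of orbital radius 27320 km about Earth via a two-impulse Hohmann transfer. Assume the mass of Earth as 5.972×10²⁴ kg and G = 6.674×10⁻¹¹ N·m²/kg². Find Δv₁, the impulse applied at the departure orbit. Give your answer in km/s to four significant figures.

Δv ≈ 1.905 km/s

μ = GM = 6.674×10⁻¹¹ × 5.972×10²⁴ = 3.986×10¹⁴ m³/s².
r₁ = 7258 km = 7.258×10⁶ m.
r₂ = 27320 km = 2.732×10⁷ m.
Transfer ellipse a_t = (r₁ + r₂)/2 = 1.729×10⁷ m.
At r₁: circular v_c1 = √(μ/r₁) = 7410 m/s; transfer-perigee v_p = √[μ(2/r₁ − 1/a_t)] = 9315 m/s.
Δv₁ = v_p − v_c1 = 1905 m/s.
= 1.905 km/s.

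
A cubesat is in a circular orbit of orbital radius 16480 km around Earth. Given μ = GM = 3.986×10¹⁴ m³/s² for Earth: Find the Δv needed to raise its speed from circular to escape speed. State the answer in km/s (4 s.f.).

Δv ≈ 2.037 km/s

r = 16480 km = 1.648×10⁷ m.
Circular speed v_c = √(μ/r) = 4918 m/s.
Escape speed v_esc = √(2μ/r) = √2 × v_c = 6955 m/s.
Δv = v_esc − v_c = 2037 m/s = 2.037 km/s.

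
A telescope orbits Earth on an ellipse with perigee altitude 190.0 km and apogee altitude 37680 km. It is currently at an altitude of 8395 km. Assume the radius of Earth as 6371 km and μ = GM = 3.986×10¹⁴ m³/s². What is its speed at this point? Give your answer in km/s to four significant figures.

v ≈ 6.184 km/s

r_p = 6371 + 190.0 = 6561.0 km = 6.5610×10⁶ m.
r_a = 6371 + 37680 = 44051 km = 4.4051×10⁷ m.
r = 6371 + 8395 = 14766 km = 1.477×10⁷ m.
Semi-major axis a = (r_p + r_a)/2 = 25306 km = 2.531×10⁷ m.
Vis-viva: v² = μ(2/r − 1/a) = 3.986×10¹⁴ × (1.354×10⁻⁷ − 3.952×10⁻⁸) = 3.824×10⁷ m²/s².
v = 6184 m/s = 6.184 km/s.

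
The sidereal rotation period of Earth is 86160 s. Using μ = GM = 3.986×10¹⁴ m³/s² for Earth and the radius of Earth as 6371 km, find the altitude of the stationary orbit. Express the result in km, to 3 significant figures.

A synchronous orbit has period T, so by Kepler's third law a = (μT²/4π²)^(1/3).
μT²/4π² = 3.986×10¹⁴ × (8.616×10⁴)² / 39.48 = 7.495×10²² m³.
a = 4.216×10⁷ m = 42163 km.
Altitude h = a − R = 42163 − 6371 = 35792 km.

h_sync ≈ 35800 km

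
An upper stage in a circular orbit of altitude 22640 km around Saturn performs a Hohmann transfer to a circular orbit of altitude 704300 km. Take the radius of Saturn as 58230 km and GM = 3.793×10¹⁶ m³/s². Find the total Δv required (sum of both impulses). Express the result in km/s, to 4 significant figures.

Δv_total ≈ 11.43 km/s

r₁ = 58230 + 22640 = 80870 km = 8.0870×10⁷ m.
r₂ = 58230 + 704300 = 762530 km = 7.6253×10⁸ m.
Transfer ellipse a_t = (r₁ + r₂)/2 = 4.217×10⁸ m.
At r₁: circular v_c1 = √(μ/r₁) = 21660 m/s; transfer-perikrone v_p = √[μ(2/r₁ − 1/a_t)] = 29120 m/s.
Δv₁ = v_p − v_c1 = 7465 m/s.
At r₂: circular v_c2 = √(μ/r₂) = 7053 m/s; transfer-apokrone v_a = √[μ(2/r₂ − 1/a_t)] = 3089 m/s.
Δv₂ = v_c2 − v_a = 3964 m/s.
Total Δv = Δv₁ + Δv₂ = 11430 m/s = 11.43 km/s.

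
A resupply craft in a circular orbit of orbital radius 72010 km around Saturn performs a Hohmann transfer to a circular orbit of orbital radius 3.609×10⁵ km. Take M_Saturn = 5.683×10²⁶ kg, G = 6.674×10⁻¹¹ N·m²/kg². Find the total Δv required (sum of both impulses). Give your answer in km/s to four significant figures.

μ = GM = 6.674×10⁻¹¹ × 5.683×10²⁶ = 3.793×10¹⁶ m³/s².
r₁ = 72010 km = 7.201×10⁷ m.
r₂ = 3.609×10⁵ km = 3.609×10⁸ m.
Transfer ellipse a_t = (r₁ + r₂)/2 = 2.165×10⁸ m.
At r₁: circular v_c1 = √(μ/r₁) = 22950 m/s; transfer-perikrone v_p = √[μ(2/r₁ − 1/a_t)] = 29630 m/s.
Δv₁ = v_p − v_c1 = 6684 m/s.
At r₂: circular v_c2 = √(μ/r₂) = 10250 m/s; transfer-apokrone v_a = √[μ(2/r₂ − 1/a_t)] = 5913 m/s.
Δv₂ = v_c2 − v_a = 4339 m/s.
Total Δv = Δv₁ + Δv₂ = 11020 m/s = 11.02 km/s.

Δv_total ≈ 11.02 km/s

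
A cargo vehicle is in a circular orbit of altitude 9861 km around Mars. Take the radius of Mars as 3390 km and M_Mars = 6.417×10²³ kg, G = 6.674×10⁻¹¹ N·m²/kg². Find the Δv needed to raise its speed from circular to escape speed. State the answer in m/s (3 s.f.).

μ = GM = 6.674×10⁻¹¹ × 6.417×10²³ = 4.283×10¹³ m³/s².
r = 3390 + 9861 = 13251 km = 1.3251×10⁷ m.
Circular speed v_c = √(μ/r) = 1798 m/s.
Escape speed v_esc = √(2μ/r) = √2 × v_c = 2542 m/s.
Δv = v_esc − v_c = 744.7 m/s.

Δv ≈ 745 m/s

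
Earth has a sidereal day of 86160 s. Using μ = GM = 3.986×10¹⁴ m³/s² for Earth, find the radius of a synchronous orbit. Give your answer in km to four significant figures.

A synchronous orbit has period T, so by Kepler's third law a = (μT²/4π²)^(1/3).
μT²/4π² = 3.986×10¹⁴ × (8.616×10⁴)² / 39.48 = 7.495×10²² m³.
a = 4.216×10⁷ m = 42163 km.

r_sync ≈ 42160 km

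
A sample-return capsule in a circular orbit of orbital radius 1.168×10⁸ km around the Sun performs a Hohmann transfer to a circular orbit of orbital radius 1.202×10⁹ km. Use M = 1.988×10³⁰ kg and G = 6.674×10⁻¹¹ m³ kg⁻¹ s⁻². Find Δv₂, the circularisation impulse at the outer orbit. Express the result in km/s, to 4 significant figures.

Δv ≈ 6.085 km/s

μ = GM = 6.674×10⁻¹¹ × 1.988×10³⁰ = 1.327×10²⁰ m³/s².
r₁ = 1.168×10⁸ km = 1.168×10¹¹ m.
r₂ = 1.202×10⁹ km = 1.202×10¹² m.
Transfer ellipse a_t = (r₁ + r₂)/2 = 6.594×10¹¹ m.
At r₁: circular v_c1 = √(μ/r₁) = 33700 m/s; transfer-perihelion v_p = √[μ(2/r₁ − 1/a_t)] = 45500 m/s.
At r₂: circular v_c2 = √(μ/r₂) = 10510 m/s; transfer-aphelion v_a = √[μ(2/r₂ − 1/a_t)] = 4422 m/s.
Δv₂ = v_c2 − v_a = 6085 m/s.
= 6.085 km/s.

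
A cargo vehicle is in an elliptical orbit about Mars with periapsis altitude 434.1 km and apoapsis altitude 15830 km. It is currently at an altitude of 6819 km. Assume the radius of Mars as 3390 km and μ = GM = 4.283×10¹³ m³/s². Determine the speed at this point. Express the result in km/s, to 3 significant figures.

r_p = 3390 + 434.1 = 3824.1 km = 3.8241×10⁶ m.
r_a = 3390 + 15830 = 19220 km = 1.9220×10⁷ m.
r = 3390 + 6819 = 10209 km = 1.021×10⁷ m.
Semi-major axis a = (r_p + r_a)/2 = 11522 km = 1.152×10⁷ m.
Vis-viva: v² = μ(2/r − 1/a) = 4.283×10¹³ × (1.959×10⁻⁷ − 8.679×10⁻⁸) = 4.673×10⁶ m²/s².
v = 2162 m/s = 2.162 km/s.

v ≈ 2.16 km/s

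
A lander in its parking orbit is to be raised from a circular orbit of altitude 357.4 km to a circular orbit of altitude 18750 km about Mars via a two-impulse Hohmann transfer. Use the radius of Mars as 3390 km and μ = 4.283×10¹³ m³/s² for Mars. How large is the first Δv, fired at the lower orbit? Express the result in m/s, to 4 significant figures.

Δv ≈ 1041 m/s

r₁ = 3390 + 357.4 = 3747.4 km = 3.7474×10⁶ m.
r₂ = 3390 + 18750 = 22140 km = 2.2140×10⁷ m.
Transfer ellipse a_t = (r₁ + r₂)/2 = 1.294×10⁷ m.
At r₁: circular v_c1 = √(μ/r₁) = 3381 m/s; transfer-periapsis v_p = √[μ(2/r₁ − 1/a_t)] = 4421 m/s.
Δv₁ = v_p − v_c1 = 1041 m/s.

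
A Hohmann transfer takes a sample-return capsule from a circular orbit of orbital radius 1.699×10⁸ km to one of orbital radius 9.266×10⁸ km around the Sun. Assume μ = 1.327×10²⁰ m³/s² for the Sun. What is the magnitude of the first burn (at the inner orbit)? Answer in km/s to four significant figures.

Δv ≈ 8.385 km/s

r₁ = 1.699×10⁸ km = 1.699×10¹¹ m.
r₂ = 9.266×10⁸ km = 9.266×10¹¹ m.
Transfer ellipse a_t = (r₁ + r₂)/2 = 5.482×10¹¹ m.
At r₁: circular v_c1 = √(μ/r₁) = 27950 m/s; transfer-perihelion v_p = √[μ(2/r₁ − 1/a_t)] = 36330 m/s.
Δv₁ = v_p − v_c1 = 8385 m/s.
= 8.385 km/s.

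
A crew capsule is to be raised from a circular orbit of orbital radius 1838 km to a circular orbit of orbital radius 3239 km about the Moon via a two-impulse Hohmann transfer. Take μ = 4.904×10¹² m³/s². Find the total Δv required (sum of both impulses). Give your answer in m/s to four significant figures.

r₁ = 1838 km = 1.838×10⁶ m.
r₂ = 3239 km = 3.239×10⁶ m.
Transfer ellipse a_t = (r₁ + r₂)/2 = 2.538×10⁶ m.
At r₁: circular v_c1 = √(μ/r₁) = 1633 m/s; transfer-perilune v_p = √[μ(2/r₁ − 1/a_t)] = 1845 m/s.
Δv₁ = v_p − v_c1 = 211.7 m/s.
At r₂: circular v_c2 = √(μ/r₂) = 1230 m/s; transfer-apolune v_a = √[μ(2/r₂ − 1/a_t)] = 1047 m/s.
Δv₂ = v_c2 − v_a = 183.4 m/s.
Total Δv = Δv₁ + Δv₂ = 395.1 m/s.

Δv_total ≈ 395.1 m/s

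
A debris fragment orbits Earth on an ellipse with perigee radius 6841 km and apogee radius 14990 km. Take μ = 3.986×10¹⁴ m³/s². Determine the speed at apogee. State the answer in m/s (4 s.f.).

v ≈ 4082 m/s

Semi-major axis a = (r_p + r_a)/2 = 10916 km = 1.092×10⁷ m.
Vis-viva: v² = μ(2/r − 1/a) = 3.986×10¹⁴ × (1.334×10⁻⁷ − 9.161×10⁻⁸) = 1.667×10⁷ m²/s².
v = 4082 m/s.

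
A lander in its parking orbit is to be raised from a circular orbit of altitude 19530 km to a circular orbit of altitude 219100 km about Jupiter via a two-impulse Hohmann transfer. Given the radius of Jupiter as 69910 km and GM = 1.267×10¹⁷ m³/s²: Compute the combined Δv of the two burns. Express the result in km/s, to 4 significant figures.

Δv_total ≈ 15.42 km/s

r₁ = 69910 + 19530 = 89440 km = 8.9440×10⁷ m.
r₂ = 69910 + 219100 = 289010 km = 2.8901×10⁸ m.
Transfer ellipse a_t = (r₁ + r₂)/2 = 1.892×10⁸ m.
At r₁: circular v_c1 = √(μ/r₁) = 37640 m/s; transfer-perijove v_p = √[μ(2/r₁ − 1/a_t)] = 46510 m/s.
Δv₁ = v_p − v_c1 = 8877 m/s.
At r₂: circular v_c2 = √(μ/r₂) = 20940 m/s; transfer-apojove v_a = √[μ(2/r₂ − 1/a_t)] = 14390 m/s.
Δv₂ = v_c2 − v_a = 6543 m/s.
Total Δv = Δv₁ + Δv₂ = 15420 m/s = 15.42 km/s.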